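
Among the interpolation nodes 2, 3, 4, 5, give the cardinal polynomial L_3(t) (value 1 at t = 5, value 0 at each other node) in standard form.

L_3(t) = (t - 2)(t - 3)(t - 4) / [(3)·(2)·(1)]
       = (t^3 - 9t^2 + 26t - 24) / (6)

L_3(t) = (1/6)t^3 - (3/2)t^2 + (13/3)t - 4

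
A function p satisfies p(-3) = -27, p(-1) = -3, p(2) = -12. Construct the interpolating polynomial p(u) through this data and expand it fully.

p(u) = -3u^2

L_0(u) = (u + 1)(u - 2) / [10] = (1/10)u^2 - (1/10)u - 1/5
L_1(u) = (u + 3)(u - 2) / [-6] = -(1/6)u^2 - (1/6)u + 1
L_2(u) = (u + 3)(u + 1) / [15] = (1/15)u^2 + (4/15)u + 1/5
p(u) = (-27)·L_0 + (-3)·L_1 + (-12)·L_2
  (-27)·L_0(u) = -(27/10)u^2 + (27/10)u + 27/5
  (-3)·L_1(u) = (1/2)u^2 + (1/2)u - 3
  (-12)·L_2(u) = -(4/5)u^2 - (16/5)u - 12/5
Adding term by term: -3u^2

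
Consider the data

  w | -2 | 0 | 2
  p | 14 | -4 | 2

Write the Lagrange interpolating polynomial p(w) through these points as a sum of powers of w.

p(w) = 3w^2 - 3w - 4

Build the Lagrange basis polynomials:
L_0(w) = w(w - 2) / [8] = (1/8)w^2 - (1/4)w
L_1(w) = (w + 2)(w - 2) / [-4] = -(1/4)w^2 + 1
L_2(w) = (w + 2)w / [8] = (1/8)w^2 + (1/4)w
p(w) = 14·L_0 + (-4)·L_1 + 2·L_2
  14·L_0(w) = (7/4)w^2 - (7/2)w
  (-4)·L_1(w) = w^2 - 4
  2·L_2(w) = (1/4)w^2 + (1/2)w
Adding term by term: 3w^2 - 3w - 4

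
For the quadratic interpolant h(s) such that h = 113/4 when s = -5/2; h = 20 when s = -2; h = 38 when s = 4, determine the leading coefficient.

L_0(s) = (s + 2)(s - 4) / [13/4] = (4/13)s^2 - (8/13)s - 32/13
L_1(s) = (s + 5/2)(s - 4) / [-3] = -(1/3)s^2 + (1/2)s + 10/3
L_2(s) = (s + 5/2)(s + 2) / [39] = (1/39)s^2 + (3/26)s + 5/39
h(s) = (113/4)·L_0 + 20·L_1 + 38·L_2
Only the coefficient of s^2 is needed; take it from each L_i and combine:
(113/4)·(4/13) + 20·(-1/3) + 38·(1/39) = 3

3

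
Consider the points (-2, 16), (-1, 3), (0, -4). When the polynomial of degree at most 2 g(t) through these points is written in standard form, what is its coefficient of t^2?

3

L_0(t) = (t + 1)t / [2] = (1/2)t^2 + (1/2)t
L_1(t) = (t + 2)t / [-1] = -t^2 - 2t
L_2(t) = (t + 2)(t + 1) / [2] = (1/2)t^2 + (3/2)t + 1
g(t) = 16·L_0 + 3·L_1 + (-4)·L_2
Only the coefficient of t^2 is needed; take it from each L_i and combine:
16·(1/2) + 3·(-1) + (-4)·(1/2) = 3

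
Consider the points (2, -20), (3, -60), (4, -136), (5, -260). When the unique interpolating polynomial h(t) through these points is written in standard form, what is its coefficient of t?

-2

L_0(t) = (t - 3)(t - 4)(t - 5) / [-6] = -(1/6)t^3 + 2t^2 - (47/6)t + 10
L_1(t) = (t - 2)(t - 4)(t - 5) / [2] = (1/2)t^3 - (11/2)t^2 + 19t - 20
L_2(t) = (t - 2)(t - 3)(t - 5) / [-2] = -(1/2)t^3 + 5t^2 - (31/2)t + 15
L_3(t) = (t - 2)(t - 3)(t - 4) / [6] = (1/6)t^3 - (3/2)t^2 + (13/3)t - 4
h(t) = (-20)·L_0 + (-60)·L_1 + (-136)·L_2 + (-260)·L_3
Only the coefficient of t is needed; take it from each L_i and combine:
(-20)·(-47/6) + (-60)·(19) + (-136)·(-31/2) + (-260)·(13/3) = -2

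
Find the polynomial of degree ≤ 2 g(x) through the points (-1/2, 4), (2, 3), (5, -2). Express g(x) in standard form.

g(x) = -(38/165)x^2 - (3/55)x + 133/33

Build the Lagrange basis polynomials:
L_0(x) = (x - 2)(x - 5) / [55/4] = (4/55)x^2 - (28/55)x + 8/11
L_1(x) = (x + 1/2)(x - 5) / [-15/2] = -(2/15)x^2 + (3/5)x + 1/3
L_2(x) = (x + 1/2)(x - 2) / [33/2] = (2/33)x^2 - (1/11)x - 2/33
g(x) = 4·L_0 + 3·L_1 + (-2)·L_2
  4·L_0(x) = (16/55)x^2 - (112/55)x + 32/11
  3·L_1(x) = -(2/5)x^2 + (9/5)x + 1
  (-2)·L_2(x) = -(4/33)x^2 + (2/11)x + 4/33
Adding term by term: -(38/165)x^2 - (3/55)x + 133/33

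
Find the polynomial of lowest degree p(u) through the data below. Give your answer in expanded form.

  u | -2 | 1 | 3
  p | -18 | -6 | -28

p(u) = -3u^2 + u - 4

L_0(u) = (u - 1)(u - 3) / [15] = (1/15)u^2 - (4/15)u + 1/5
L_1(u) = (u + 2)(u - 3) / [-6] = -(1/6)u^2 + (1/6)u + 1
L_2(u) = (u + 2)(u - 1) / [10] = (1/10)u^2 + (1/10)u - 1/5
p(u) = (-18)·L_0 + (-6)·L_1 + (-28)·L_2
  (-18)·L_0(u) = -(6/5)u^2 + (24/5)u - 18/5
  (-6)·L_1(u) = u^2 - u - 6
  (-28)·L_2(u) = -(14/5)u^2 - (14/5)u + 28/5
Adding term by term: -3u^2 + u - 4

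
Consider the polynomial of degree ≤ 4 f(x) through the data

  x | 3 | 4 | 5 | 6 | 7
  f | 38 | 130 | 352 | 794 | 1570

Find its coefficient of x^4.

The leading coefficient equals the top divided difference f[3,4,5,6,7].
f[3,4] = (130 - 38) / (4 - 3) = 92
f[4,5] = (352 - 130) / (5 - 4) = 222
f[5,6] = (794 - 352) / (6 - 5) = 442
f[6,7] = (1570 - 794) / (7 - 6) = 776
f[3,4,5] = (222 - 92) / (5 - 3) = 65
f[4,5,6] = (442 - 222) / (6 - 4) = 110
f[5,6,7] = (776 - 442) / (7 - 5) = 167
f[3,4,5,6] = (110 - 65) / (6 - 3) = 15
f[4,5,6,7] = (167 - 110) / (7 - 4) = 19
f[3,4,5,6,7] = (19 - 15) / (7 - 3) = 1

1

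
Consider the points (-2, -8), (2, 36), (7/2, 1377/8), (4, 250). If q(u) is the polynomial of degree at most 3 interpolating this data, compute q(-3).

L_0(-3) = (-5)·(-13/2)·(-7)/[(-4)·(-11/2)·(-6)] = 455/264
L_1(-3) = (-1)·(-13/2)·(-7)/[(4)·(-3/2)·(-2)] = -91/24
L_2(-3) = (-1)·(-5)·(-7)/[(11/2)·(3/2)·(-1/2)] = 280/33
L_3(-3) = (-1)·(-5)·(-13/2)/[(6)·(2)·(1/2)] = -65/12
Sum: (-8)·(455/264) + 36·(-91/24) + 1377/8·(280/33) + 250·(-65/12) = -44

-44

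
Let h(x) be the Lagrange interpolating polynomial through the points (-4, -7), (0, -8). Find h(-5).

Evaluate each Lagrange basis at x = -5:
L_0(-5) = (-5)/[(-4)] = 5/4
L_1(-5) = (-1)/[(4)] = -1/4
Sum: (-7)·(5/4) + (-8)·(-1/4) = -27/4

-27/4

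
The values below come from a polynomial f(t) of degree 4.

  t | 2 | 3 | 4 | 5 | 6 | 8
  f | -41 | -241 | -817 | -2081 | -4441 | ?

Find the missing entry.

-14561

The 5 known values determine f uniquely (degree ≤ 4).
L_0(8) = (5)·(4)·(3)·(2)/[(-1)·(-2)·(-3)·(-4)] = 5
L_1(8) = (6)·(4)·(3)·(2)/[(1)·(-1)·(-2)·(-3)] = -24
L_2(8) = (6)·(5)·(3)·(2)/[(2)·(1)·(-1)·(-2)] = 45
L_3(8) = (6)·(5)·(4)·(2)/[(3)·(2)·(1)·(-1)] = -40
L_4(8) = (6)·(5)·(4)·(3)/[(4)·(3)·(2)·(1)] = 15
Sum: (-41)·(5) + (-241)·(-24) + (-817)·(45) + (-2081)·(-40) + (-4441)·(15) = -14561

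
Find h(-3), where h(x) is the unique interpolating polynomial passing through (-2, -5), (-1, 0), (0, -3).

Using Newton's divided-difference form:
h[-2,-1] = (0 - (-5)) / (-1 - (-2)) = 5
h[-1,0] = (-3 - 0) / (0 - (-1)) = -3
h[-2,-1,0] = (-3 - 5) / (0 - (-2)) = -4
h(-3) = -5 + 5·(-1) + (-4)·(-1)·(-2) = -18

-18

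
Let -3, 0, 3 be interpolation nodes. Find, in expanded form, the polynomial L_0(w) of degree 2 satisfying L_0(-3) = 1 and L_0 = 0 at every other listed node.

L_0(w) = (1/18)w^2 - (1/6)w

L_0(w) = w(w - 3) / [(-3)·(-6)]
       = (w^2 - 3w) / (18)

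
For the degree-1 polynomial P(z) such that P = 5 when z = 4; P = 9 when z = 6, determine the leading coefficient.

Build the Lagrange basis polynomials:
L_0(z) = (z - 6) / [-2] = -(1/2)z + 3
L_1(z) = (z - 4) / [2] = (1/2)z - 2
P(z) = 5·L_0 + 9·L_1
Only the coefficient of z is needed; take it from each L_i and combine:
5·(-1/2) + 9·(1/2) = 2

2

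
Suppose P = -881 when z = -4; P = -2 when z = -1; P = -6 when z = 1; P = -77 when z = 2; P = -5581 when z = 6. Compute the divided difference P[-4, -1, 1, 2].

P[-4,-1] = (-2 - (-881)) / (-1 - (-4)) = 293
P[-1,1] = (-6 - (-2)) / (1 - (-1)) = -2
P[1,2] = (-77 - (-6)) / (2 - 1) = -71
P[-4,-1,1] = (-2 - 293) / (1 - (-4)) = -59
P[-1,1,2] = (-71 - (-2)) / (2 - (-1)) = -23
P[-4,-1,1,2] = (-23 - (-59)) / (2 - (-4)) = 6

6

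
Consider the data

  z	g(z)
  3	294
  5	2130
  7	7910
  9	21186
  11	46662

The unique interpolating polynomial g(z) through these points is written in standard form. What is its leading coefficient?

3

L_0(z) = (z - 5)(z - 7)(z - 9)(z - 11) / [384] = (1/384)z^4 - (1/12)z^3 + (187/192)z^2 - (59/12)z + 1155/128
L_1(z) = (z - 3)(z - 7)(z - 9)(z - 11) / [-96] = -(1/96)z^4 + (5/16)z^3 - (10/3)z^2 + (235/16)z - 693/32
L_2(z) = (z - 3)(z - 5)(z - 9)(z - 11) / [64] = (1/64)z^4 - (7/16)z^3 + (137/32)z^2 - (273/16)z + 1485/64
L_3(z) = (z - 3)(z - 5)(z - 7)(z - 11) / [-96] = -(1/96)z^4 + (13/48)z^3 - (59/24)z^2 + (443/48)z - 385/32
L_4(z) = (z - 3)(z - 5)(z - 7)(z - 9) / [384] = (1/384)z^4 - (1/16)z^3 + (103/192)z^2 - (31/16)z + 315/128
g(z) = 294·L_0 + 2130·L_1 + 7910·L_2 + 21186·L_3 + 46662·L_4
Only the coefficient of z^4 is needed; take it from each L_i and combine:
294·(1/384) + 2130·(-1/96) + 7910·(1/64) + 21186·(-1/96) + 46662·(1/384) = 3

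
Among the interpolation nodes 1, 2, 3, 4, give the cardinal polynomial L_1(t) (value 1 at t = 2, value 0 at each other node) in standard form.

L_1(t) = (t - 1)(t - 3)(t - 4) / [(1)·(-1)·(-2)]
       = (t^3 - 8t^2 + 19t - 12) / (2)

L_1(t) = (1/2)t^3 - 4t^2 + (19/2)t - 6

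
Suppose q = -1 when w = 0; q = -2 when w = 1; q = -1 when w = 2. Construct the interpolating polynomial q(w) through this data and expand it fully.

q(w) = w^2 - 2w - 1

Build the Lagrange basis polynomials:
L_0(w) = (w - 1)(w - 2) / [2] = (1/2)w^2 - (3/2)w + 1
L_1(w) = w(w - 2) / [-1] = -w^2 + 2w
L_2(w) = w(w - 1) / [2] = (1/2)w^2 - (1/2)w
q(w) = (-1)·L_0 + (-2)·L_1 + (-1)·L_2
  (-1)·L_0(w) = -(1/2)w^2 + (3/2)w - 1
  (-2)·L_1(w) = 2w^2 - 4w
  (-1)·L_2(w) = -(1/2)w^2 + (1/2)w
Adding term by term: w^2 - 2w - 1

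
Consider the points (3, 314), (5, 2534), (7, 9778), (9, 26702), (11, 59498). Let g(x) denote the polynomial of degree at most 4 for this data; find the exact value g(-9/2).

Evaluate each Lagrange basis at x = -9/2:
L_0(-9/2) = (-19/2)·(-23/2)·(-27/2)·(-31/2)/[(-2)·(-4)·(-6)·(-8)] = 121923/2048
L_1(-9/2) = (-15/2)·(-23/2)·(-27/2)·(-31/2)/[(2)·(-2)·(-4)·(-6)] = -96255/512
L_2(-9/2) = (-15/2)·(-19/2)·(-27/2)·(-31/2)/[(4)·(2)·(-2)·(-4)] = 238545/1024
L_3(-9/2) = (-15/2)·(-19/2)·(-23/2)·(-31/2)/[(6)·(4)·(2)·(-2)] = -67735/512
L_4(-9/2) = (-15/2)·(-19/2)·(-23/2)·(-27/2)/[(8)·(6)·(4)·(2)] = 58995/2048
Sum: 314·(121923/2048) + 2534·(-96255/512) + 9778·(238545/1024) + 26702·(-67735/512) + 59498·(58995/2048) = 12007/8

12007/8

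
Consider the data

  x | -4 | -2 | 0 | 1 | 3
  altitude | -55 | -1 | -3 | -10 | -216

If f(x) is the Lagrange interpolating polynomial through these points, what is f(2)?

Evaluate each Lagrange basis at x = 2:
L_0(2) = (4)·(2)·(1)·(-1)/[(-2)·(-4)·(-5)·(-7)] = -1/35
L_1(2) = (6)·(2)·(1)·(-1)/[(2)·(-2)·(-3)·(-5)] = 1/5
L_2(2) = (6)·(4)·(1)·(-1)/[(4)·(2)·(-1)·(-3)] = -1
L_3(2) = (6)·(4)·(2)·(-1)/[(5)·(3)·(1)·(-2)] = 8/5
L_4(2) = (6)·(4)·(2)·(1)/[(7)·(5)·(3)·(2)] = 8/35
Sum: (-55)·(-1/35) + (-1)·(1/5) + (-3)·(-1) + (-10)·(8/5) + (-216)·(8/35) = -61

-61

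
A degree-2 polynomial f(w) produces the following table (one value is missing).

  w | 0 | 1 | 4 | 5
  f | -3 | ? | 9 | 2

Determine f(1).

The 3 known values determine f uniquely (degree ≤ 2).
Evaluate each Lagrange basis at w = 1:
L_0(1) = (-3)·(-4)/[(-4)·(-5)] = 3/5
L_1(1) = (1)·(-4)/[(4)·(-1)] = 1
L_2(1) = (1)·(-3)/[(5)·(1)] = -3/5
Sum: (-3)·(3/5) + 9·(1) + 2·(-3/5) = 6

6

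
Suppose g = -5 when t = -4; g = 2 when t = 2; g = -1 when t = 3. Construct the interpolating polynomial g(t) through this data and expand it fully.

g(t) = -(25/42)t^2 - (1/42)t + 31/7

Build the Lagrange basis polynomials:
L_0(t) = (t - 2)(t - 3) / [42] = (1/42)t^2 - (5/42)t + 1/7
L_1(t) = (t + 4)(t - 3) / [-6] = -(1/6)t^2 - (1/6)t + 2
L_2(t) = (t + 4)(t - 2) / [7] = (1/7)t^2 + (2/7)t - 8/7
g(t) = (-5)·L_0 + 2·L_1 + (-1)·L_2
  (-5)·L_0(t) = -(5/42)t^2 + (25/42)t - 5/7
  2·L_1(t) = -(1/3)t^2 - (1/3)t + 4
  (-1)·L_2(t) = -(1/7)t^2 - (2/7)t + 8/7
Adding term by term: -(25/42)t^2 - (1/42)t + 31/7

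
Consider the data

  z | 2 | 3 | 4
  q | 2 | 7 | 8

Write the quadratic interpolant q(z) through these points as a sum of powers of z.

Build the Lagrange basis polynomials:
L_0(z) = (z - 3)(z - 4) / [2] = (1/2)z^2 - (7/2)z + 6
L_1(z) = (z - 2)(z - 4) / [-1] = -z^2 + 6z - 8
L_2(z) = (z - 2)(z - 3) / [2] = (1/2)z^2 - (5/2)z + 3
q(z) = 2·L_0 + 7·L_1 + 8·L_2
  2·L_0(z) = z^2 - 7z + 12
  7·L_1(z) = -7z^2 + 42z - 56
  8·L_2(z) = 4z^2 - 20z + 24
Adding term by term: -2z^2 + 15z - 20

q(z) = -2z^2 + 15z - 20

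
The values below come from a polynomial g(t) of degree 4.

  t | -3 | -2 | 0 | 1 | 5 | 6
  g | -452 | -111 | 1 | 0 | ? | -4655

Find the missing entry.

-2204

The 5 known values determine g uniquely (degree ≤ 4).
Evaluate each Lagrange basis at t = 5:
L_0(5) = (7)·(5)·(4)·(-1)/[(-1)·(-3)·(-4)·(-9)] = -35/27
L_1(5) = (8)·(5)·(4)·(-1)/[(1)·(-2)·(-3)·(-8)] = 10/3
L_2(5) = (8)·(7)·(4)·(-1)/[(3)·(2)·(-1)·(-6)] = -56/9
L_3(5) = (8)·(7)·(5)·(-1)/[(4)·(3)·(1)·(-5)] = 14/3
L_4(5) = (8)·(7)·(5)·(4)/[(9)·(8)·(6)·(5)] = 14/27
Sum: (-452)·(-35/27) + (-111)·(10/3) + 1·(-56/9) + 0 + (-4655)·(14/27) = -2204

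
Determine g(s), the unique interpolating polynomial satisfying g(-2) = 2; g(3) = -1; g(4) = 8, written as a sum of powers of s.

g(s) = (8/5)s^2 - (11/5)s - 44/5

Newton's divided differences:
g[-2,3] = (-1 - 2) / (3 - (-2)) = -3/5
g[3,4] = (8 - (-1)) / (4 - 3) = 9
g[-2,3,4] = (9 - (-3/5)) / (4 - (-2)) = 8/5
g(s) = 2 + (-3/5)·(s + 2) + (8/5)·(s + 2)(s - 3)
Expanding: g(s) = (8/5)s^2 - (11/5)s - 44/5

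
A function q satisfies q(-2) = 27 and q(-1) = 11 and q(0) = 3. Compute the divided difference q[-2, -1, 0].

4

q[-2,-1] = (11 - 27) / (-1 - (-2)) = -16
q[-1,0] = (3 - 11) / (0 - (-1)) = -8
q[-2,-1,0] = (-8 - (-16)) / (0 - (-2)) = 4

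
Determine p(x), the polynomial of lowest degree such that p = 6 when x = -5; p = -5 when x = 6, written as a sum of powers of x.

p(x) = -x + 1

L_0(x) = (x - 6) / [-11] = -(1/11)x + 6/11
L_1(x) = (x + 5) / [11] = (1/11)x + 5/11
p(x) = 6·L_0 + (-5)·L_1
  6·L_0(x) = -(6/11)x + 36/11
  (-5)·L_1(x) = -(5/11)x - 25/11
Adding term by term: -x + 1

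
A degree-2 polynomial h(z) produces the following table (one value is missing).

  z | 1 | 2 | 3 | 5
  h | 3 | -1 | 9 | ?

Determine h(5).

The 3 known values determine h uniquely (degree ≤ 2).
L_0(5) = (3)·(2)/[(-1)·(-2)] = 3
L_1(5) = (4)·(2)/[(1)·(-1)] = -8
L_2(5) = (4)·(3)/[(2)·(1)] = 6
Sum: 3·(3) + (-1)·(-8) + 9·(6) = 71

71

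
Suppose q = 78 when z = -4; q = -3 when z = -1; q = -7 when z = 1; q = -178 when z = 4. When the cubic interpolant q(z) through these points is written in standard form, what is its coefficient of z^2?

-3

Build the Lagrange basis polynomials:
L_0(z) = (z + 1)(z - 1)(z - 4) / [-120] = -(1/120)z^3 + (1/30)z^2 + (1/120)z - 1/30
L_1(z) = (z + 4)(z - 1)(z - 4) / [30] = (1/30)z^3 - (1/30)z^2 - (8/15)z + 8/15
L_2(z) = (z + 4)(z + 1)(z - 4) / [-30] = -(1/30)z^3 - (1/30)z^2 + (8/15)z + 8/15
L_3(z) = (z + 4)(z + 1)(z - 1) / [120] = (1/120)z^3 + (1/30)z^2 - (1/120)z - 1/30
q(z) = 78·L_0 + (-3)·L_1 + (-7)·L_2 + (-178)·L_3
Only the coefficient of z^2 is needed; take it from each L_i and combine:
78·(1/30) + (-3)·(-1/30) + (-7)·(-1/30) + (-178)·(1/30) = -3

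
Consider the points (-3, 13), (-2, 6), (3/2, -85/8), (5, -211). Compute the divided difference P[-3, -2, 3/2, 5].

-1

P[-3,-2] = (6 - 13) / (-2 - (-3)) = -7
P[-2,3/2] = (-85/8 - 6) / (3/2 - (-2)) = -19/4
P[3/2,5] = (-211 - (-85/8)) / (5 - 3/2) = -229/4
P[-3,-2,3/2] = (-19/4 - (-7)) / (3/2 - (-3)) = 1/2
P[-2,3/2,5] = (-229/4 - (-19/4)) / (5 - (-2)) = -15/2
P[-3,-2,3/2,5] = (-15/2 - 1/2) / (5 - (-3)) = -1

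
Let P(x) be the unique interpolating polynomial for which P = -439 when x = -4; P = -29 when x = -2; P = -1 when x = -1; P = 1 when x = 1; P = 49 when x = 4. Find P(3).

Evaluate each Lagrange basis at x = 3:
L_0(3) = (5)·(4)·(2)·(-1)/[(-2)·(-3)·(-5)·(-8)] = -1/6
L_1(3) = (7)·(4)·(2)·(-1)/[(2)·(-1)·(-3)·(-6)] = 14/9
L_2(3) = (7)·(5)·(2)·(-1)/[(3)·(1)·(-2)·(-5)] = -7/3
L_3(3) = (7)·(5)·(4)·(-1)/[(5)·(3)·(2)·(-3)] = 14/9
L_4(3) = (7)·(5)·(4)·(2)/[(8)·(6)·(5)·(3)] = 7/18
Sum: (-439)·(-1/6) + (-29)·(14/9) + (-1)·(-7/3) + 1·(14/9) + 49·(7/18) = 51

51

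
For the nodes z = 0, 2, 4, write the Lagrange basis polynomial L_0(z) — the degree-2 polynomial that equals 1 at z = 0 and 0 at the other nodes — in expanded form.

L_0(z) = (z - 2)(z - 4) / [(-2)·(-4)]
       = (z^2 - 6z + 8) / (8)

L_0(z) = (1/8)z^2 - (3/4)z + 1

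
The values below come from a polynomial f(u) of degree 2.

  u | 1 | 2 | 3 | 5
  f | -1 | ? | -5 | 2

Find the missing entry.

-35/8

The 3 known values determine f uniquely (degree ≤ 2).
Evaluate each Lagrange basis at u = 2:
L_0(2) = (-1)·(-3)/[(-2)·(-4)] = 3/8
L_1(2) = (1)·(-3)/[(2)·(-2)] = 3/4
L_2(2) = (1)·(-1)/[(4)·(2)] = -1/8
Sum: (-1)·(3/8) + (-5)·(3/4) + 2·(-1/8) = -35/8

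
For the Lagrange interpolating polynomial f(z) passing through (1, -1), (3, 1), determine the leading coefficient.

L_0(z) = (z - 3) / [-2] = -(1/2)z + 3/2
L_1(z) = (z - 1) / [2] = (1/2)z - 1/2
f(z) = (-1)·L_0 + 1·L_1
Only the coefficient of z is needed; take it from each L_i and combine:
(-1)·(-1/2) + 1·(1/2) = 1

1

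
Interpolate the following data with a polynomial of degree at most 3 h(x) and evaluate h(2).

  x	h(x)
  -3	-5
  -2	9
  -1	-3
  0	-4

175

Using Newton's divided-difference form:
h[-3,-2] = (9 - (-5)) / (-2 - (-3)) = 14
h[-2,-1] = (-3 - 9) / (-1 - (-2)) = -12
h[-1,0] = (-4 - (-3)) / (0 - (-1)) = -1
h[-3,-2,-1] = (-12 - 14) / (-1 - (-3)) = -13
h[-2,-1,0] = (-1 - (-12)) / (0 - (-2)) = 11/2
h[-3,-2,-1,0] = (11/2 - (-13)) / (0 - (-3)) = 37/6
h(2) = -5 + 14·(5) + (-13)·(5)·(4) + (37/6)·(5)·(4)·(3) = 175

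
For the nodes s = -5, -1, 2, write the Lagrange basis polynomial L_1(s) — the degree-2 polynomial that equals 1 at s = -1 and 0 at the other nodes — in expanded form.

L_1(s) = (s + 5)(s - 2) / [(4)·(-3)]
       = (s^2 + 3s - 10) / (-12)

L_1(s) = -(1/12)s^2 - (1/4)s + 5/6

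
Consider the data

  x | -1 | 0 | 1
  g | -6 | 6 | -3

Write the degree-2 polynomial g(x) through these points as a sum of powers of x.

g(x) = -(21/2)x^2 + (3/2)x + 6

Newton's divided differences:
g[-1,0] = (6 - (-6)) / (0 - (-1)) = 12
g[0,1] = (-3 - 6) / (1 - 0) = -9
g[-1,0,1] = (-9 - 12) / (1 - (-1)) = -21/2
g(x) = -6 + 12·(x + 1) + (-21/2)·(x + 1)x
Expanding: g(x) = -(21/2)x^2 + (3/2)x + 6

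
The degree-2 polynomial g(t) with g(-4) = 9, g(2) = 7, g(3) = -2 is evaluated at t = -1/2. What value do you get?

L_0(-1/2) = (-5/2)·(-7/2)/[(-6)·(-7)] = 5/24
L_1(-1/2) = (7/2)·(-7/2)/[(6)·(-1)] = 49/24
L_2(-1/2) = (7/2)·(-5/2)/[(7)·(1)] = -5/4
Sum: 9·(5/24) + 7·(49/24) + (-2)·(-5/4) = 56/3

56/3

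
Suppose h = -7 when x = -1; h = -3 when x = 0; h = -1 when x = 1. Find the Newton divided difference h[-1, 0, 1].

-1

h[-1,0] = (-3 - (-7)) / (0 - (-1)) = 4
h[0,1] = (-1 - (-3)) / (1 - 0) = 2
h[-1,0,1] = (2 - 4) / (1 - (-1)) = -1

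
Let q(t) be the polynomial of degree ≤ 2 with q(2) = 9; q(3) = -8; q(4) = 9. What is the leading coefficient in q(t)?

L_0(t) = (t - 3)(t - 4) / [2] = (1/2)t^2 - (7/2)t + 6
L_1(t) = (t - 2)(t - 4) / [-1] = -t^2 + 6t - 8
L_2(t) = (t - 2)(t - 3) / [2] = (1/2)t^2 - (5/2)t + 3
q(t) = 9·L_0 + (-8)·L_1 + 9·L_2
Only the coefficient of t^2 is needed; take it from each L_i and combine:
9·(1/2) + (-8)·(-1) + 9·(1/2) = 17

17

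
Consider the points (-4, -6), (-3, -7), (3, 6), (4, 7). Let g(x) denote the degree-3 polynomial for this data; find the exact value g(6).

107/28

L_0(6) = (9)·(3)·(2)/[(-1)·(-7)·(-8)] = -27/28
L_1(6) = (10)·(3)·(2)/[(1)·(-6)·(-7)] = 10/7
L_2(6) = (10)·(9)·(2)/[(7)·(6)·(-1)] = -30/7
L_3(6) = (10)·(9)·(3)/[(8)·(7)·(1)] = 135/28
Sum: (-6)·(-27/28) + (-7)·(10/7) + 6·(-30/7) + 7·(135/28) = 107/28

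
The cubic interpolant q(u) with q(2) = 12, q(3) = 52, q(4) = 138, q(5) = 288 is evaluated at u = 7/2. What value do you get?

705/8

L_0(7/2) = (1/2)·(-1/2)·(-3/2)/[(-1)·(-2)·(-3)] = -1/16
L_1(7/2) = (3/2)·(-1/2)·(-3/2)/[(1)·(-1)·(-2)] = 9/16
L_2(7/2) = (3/2)·(1/2)·(-3/2)/[(2)·(1)·(-1)] = 9/16
L_3(7/2) = (3/2)·(1/2)·(-1/2)/[(3)·(2)·(1)] = -1/16
Sum: 12·(-1/16) + 52·(9/16) + 138·(9/16) + 288·(-1/16) = 705/8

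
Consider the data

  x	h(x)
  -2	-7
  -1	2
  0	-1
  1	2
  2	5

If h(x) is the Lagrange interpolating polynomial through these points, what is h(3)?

-22

Evaluate each Lagrange basis at x = 3:
L_0(3) = (4)·(3)·(2)·(1)/[(-1)·(-2)·(-3)·(-4)] = 1
L_1(3) = (5)·(3)·(2)·(1)/[(1)·(-1)·(-2)·(-3)] = -5
L_2(3) = (5)·(4)·(2)·(1)/[(2)·(1)·(-1)·(-2)] = 10
L_3(3) = (5)·(4)·(3)·(1)/[(3)·(2)·(1)·(-1)] = -10
L_4(3) = (5)·(4)·(3)·(2)/[(4)·(3)·(2)·(1)] = 5
Sum: (-7)·(1) + 2·(-5) + (-1)·(10) + 2·(-10) + 5·(5) = -22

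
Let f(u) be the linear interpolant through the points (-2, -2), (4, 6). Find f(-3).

-10/3

Evaluate each Lagrange basis at u = -3:
L_0(-3) = (-7)/[(-6)] = 7/6
L_1(-3) = (-1)/[(6)] = -1/6
Sum: (-2)·(7/6) + 6·(-1/6) = -10/3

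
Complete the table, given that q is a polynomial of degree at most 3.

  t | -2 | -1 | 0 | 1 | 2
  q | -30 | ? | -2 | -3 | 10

The 4 known values determine q uniquely (degree ≤ 3).
Evaluate each Lagrange basis at t = -1:
L_0(-1) = (-1)·(-2)·(-3)/[(-2)·(-3)·(-4)] = 1/4
L_1(-1) = (1)·(-2)·(-3)/[(2)·(-1)·(-2)] = 3/2
L_2(-1) = (1)·(-1)·(-3)/[(3)·(1)·(-1)] = -1
L_3(-1) = (1)·(-1)·(-2)/[(4)·(2)·(1)] = 1/4
Sum: (-30)·(1/4) + (-2)·(3/2) + (-3)·(-1) + 10·(1/4) = -5

-5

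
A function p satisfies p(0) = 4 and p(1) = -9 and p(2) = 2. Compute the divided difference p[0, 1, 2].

12

p[0,1] = (-9 - 4) / (1 - 0) = -13
p[1,2] = (2 - (-9)) / (2 - 1) = 11
p[0,1,2] = (11 - (-13)) / (2 - 0) = 12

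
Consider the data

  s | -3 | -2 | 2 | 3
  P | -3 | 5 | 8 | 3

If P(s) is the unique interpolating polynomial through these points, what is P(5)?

Evaluate each Lagrange basis at s = 5:
L_0(5) = (7)·(3)·(2)/[(-1)·(-5)·(-6)] = -7/5
L_1(5) = (8)·(3)·(2)/[(1)·(-4)·(-5)] = 12/5
L_2(5) = (8)·(7)·(2)/[(5)·(4)·(-1)] = -28/5
L_3(5) = (8)·(7)·(3)/[(6)·(5)·(1)] = 28/5
Sum: (-3)·(-7/5) + 5·(12/5) + 8·(-28/5) + 3·(28/5) = -59/5

-59/5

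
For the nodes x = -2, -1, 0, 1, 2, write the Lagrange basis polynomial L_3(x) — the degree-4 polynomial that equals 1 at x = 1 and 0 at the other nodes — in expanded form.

L_3(x) = (x + 2)(x + 1)x(x - 2) / [(3)·(2)·(1)·(-1)]
       = (x^4 + x^3 - 4x^2 - 4x) / (-6)

L_3(x) = -(1/6)x^4 - (1/6)x^3 + (2/3)x^2 + (2/3)x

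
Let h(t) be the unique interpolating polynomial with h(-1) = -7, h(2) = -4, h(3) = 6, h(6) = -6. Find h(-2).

Using Newton's divided-difference form:
h[-1,2] = (-4 - (-7)) / (2 - (-1)) = 1
h[2,3] = (6 - (-4)) / (3 - 2) = 10
h[3,6] = (-6 - 6) / (6 - 3) = -4
h[-1,2,3] = (10 - 1) / (3 - (-1)) = 9/4
h[2,3,6] = (-4 - 10) / (6 - 2) = -7/2
h[-1,2,3,6] = (-7/2 - 9/4) / (6 - (-1)) = -23/28
h(-2) = -7 + 1·(-1) + (9/4)·(-1)·(-4) + (-23/28)·(-1)·(-4)·(-5) = 122/7

122/7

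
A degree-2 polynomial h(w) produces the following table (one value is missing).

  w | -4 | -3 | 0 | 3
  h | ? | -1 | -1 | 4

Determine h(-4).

1/9

The 3 known values determine h uniquely (degree ≤ 2).
L_0(-4) = (-4)·(-7)/[(-3)·(-6)] = 14/9
L_1(-4) = (-1)·(-7)/[(3)·(-3)] = -7/9
L_2(-4) = (-1)·(-4)/[(6)·(3)] = 2/9
Sum: (-1)·(14/9) + (-1)·(-7/9) + 4·(2/9) = 1/9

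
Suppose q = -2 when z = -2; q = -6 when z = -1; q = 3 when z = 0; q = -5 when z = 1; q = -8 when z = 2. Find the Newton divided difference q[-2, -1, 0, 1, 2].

13/6

q[-2,-1] = (-6 - (-2)) / (-1 - (-2)) = -4
q[-1,0] = (3 - (-6)) / (0 - (-1)) = 9
q[0,1] = (-5 - 3) / (1 - 0) = -8
q[1,2] = (-8 - (-5)) / (2 - 1) = -3
q[-2,-1,0] = (9 - (-4)) / (0 - (-2)) = 13/2
q[-1,0,1] = (-8 - 9) / (1 - (-1)) = -17/2
q[0,1,2] = (-3 - (-8)) / (2 - 0) = 5/2
q[-2,-1,0,1] = (-17/2 - 13/2) / (1 - (-2)) = -5
q[-1,0,1,2] = (5/2 - (-17/2)) / (2 - (-1)) = 11/3
q[-2,-1,0,1,2] = (11/3 - (-5)) / (2 - (-2)) = 13/6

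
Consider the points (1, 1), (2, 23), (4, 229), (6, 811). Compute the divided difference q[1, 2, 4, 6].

q[1,2] = (23 - 1) / (2 - 1) = 22
q[2,4] = (229 - 23) / (4 - 2) = 103
q[4,6] = (811 - 229) / (6 - 4) = 291
q[1,2,4] = (103 - 22) / (4 - 1) = 27
q[2,4,6] = (291 - 103) / (6 - 2) = 47
q[1,2,4,6] = (47 - 27) / (6 - 1) = 4

4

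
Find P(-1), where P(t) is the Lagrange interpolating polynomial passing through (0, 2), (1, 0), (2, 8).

14

Evaluate each Lagrange basis at t = -1:
L_0(-1) = (-2)·(-3)/[(-1)·(-2)] = 3
L_1(-1) = (-1)·(-3)/[(1)·(-1)] = -3
L_2(-1) = (-1)·(-2)/[(2)·(1)] = 1
Sum: 2·(3) + 0 + 8·(1) = 14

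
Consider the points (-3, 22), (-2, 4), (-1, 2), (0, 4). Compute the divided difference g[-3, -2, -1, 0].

-2

g[-3,-2] = (4 - 22) / (-2 - (-3)) = -18
g[-2,-1] = (2 - 4) / (-1 - (-2)) = -2
g[-1,0] = (4 - 2) / (0 - (-1)) = 2
g[-3,-2,-1] = (-2 - (-18)) / (-1 - (-3)) = 8
g[-2,-1,0] = (2 - (-2)) / (0 - (-2)) = 2
g[-3,-2,-1,0] = (2 - 8) / (0 - (-3)) = -2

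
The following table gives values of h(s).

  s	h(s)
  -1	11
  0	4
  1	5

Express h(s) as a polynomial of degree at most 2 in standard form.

Newton's divided differences:
h[-1,0] = (4 - 11) / (0 - (-1)) = -7
h[0,1] = (5 - 4) / (1 - 0) = 1
h[-1,0,1] = (1 - (-7)) / (1 - (-1)) = 4
h(s) = 11 + (-7)·(s + 1) + 4·(s + 1)s
Expanding: h(s) = 4s^2 - 3s + 4

h(s) = 4s^2 - 3s + 4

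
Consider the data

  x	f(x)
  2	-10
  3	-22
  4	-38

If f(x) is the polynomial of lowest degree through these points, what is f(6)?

-82

Evaluate each Lagrange basis at x = 6:
L_0(6) = (3)·(2)/[(-1)·(-2)] = 3
L_1(6) = (4)·(2)/[(1)·(-1)] = -8
L_2(6) = (4)·(3)/[(2)·(1)] = 6
Sum: (-10)·(3) + (-22)·(-8) + (-38)·(6) = -82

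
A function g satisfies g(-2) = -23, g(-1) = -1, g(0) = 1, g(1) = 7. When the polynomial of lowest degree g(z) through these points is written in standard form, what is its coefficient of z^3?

4

The leading coefficient equals the top divided difference g[-2,-1,0,1].
g[-2,-1] = (-1 - (-23)) / (-1 - (-2)) = 22
g[-1,0] = (1 - (-1)) / (0 - (-1)) = 2
g[0,1] = (7 - 1) / (1 - 0) = 6
g[-2,-1,0] = (2 - 22) / (0 - (-2)) = -10
g[-1,0,1] = (6 - 2) / (1 - (-1)) = 2
g[-2,-1,0,1] = (2 - (-10)) / (1 - (-2)) = 4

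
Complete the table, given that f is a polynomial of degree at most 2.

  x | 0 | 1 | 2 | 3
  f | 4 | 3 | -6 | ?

-23

The 3 known values determine f uniquely (degree ≤ 2).
L_0(3) = (2)·(1)/[(-1)·(-2)] = 1
L_1(3) = (3)·(1)/[(1)·(-1)] = -3
L_2(3) = (3)·(2)/[(2)·(1)] = 3
Sum: 4·(1) + 3·(-3) + (-6)·(3) = -23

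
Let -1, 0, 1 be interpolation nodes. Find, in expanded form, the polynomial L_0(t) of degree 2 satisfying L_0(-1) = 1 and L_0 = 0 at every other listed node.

L_0(t) = t(t - 1) / [(-1)·(-2)]
       = (t^2 - t) / (2)

L_0(t) = (1/2)t^2 - (1/2)t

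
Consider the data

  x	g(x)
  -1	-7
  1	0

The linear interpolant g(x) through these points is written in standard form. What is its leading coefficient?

7/2

The leading coefficient equals the top divided difference g[-1,1].
g[-1,1] = (0 - (-7)) / (1 - (-1)) = 7/2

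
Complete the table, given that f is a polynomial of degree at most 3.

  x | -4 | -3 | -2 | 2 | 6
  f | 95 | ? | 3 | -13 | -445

32

The 4 known values determine f uniquely (degree ≤ 3).
L_0(-3) = (-1)·(-5)·(-9)/[(-2)·(-6)·(-10)] = 3/8
L_1(-3) = (1)·(-5)·(-9)/[(2)·(-4)·(-8)] = 45/64
L_2(-3) = (1)·(-1)·(-9)/[(6)·(4)·(-4)] = -3/32
L_3(-3) = (1)·(-1)·(-5)/[(10)·(8)·(4)] = 1/64
Sum: 95·(3/8) + 3·(45/64) + (-13)·(-3/32) + (-445)·(1/64) = 32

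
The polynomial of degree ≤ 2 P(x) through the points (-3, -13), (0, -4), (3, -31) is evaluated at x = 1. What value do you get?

L_0(1) = (1)·(-2)/[(-3)·(-6)] = -1/9
L_1(1) = (4)·(-2)/[(3)·(-3)] = 8/9
L_2(1) = (4)·(1)/[(6)·(3)] = 2/9
Sum: (-13)·(-1/9) + (-4)·(8/9) + (-31)·(2/9) = -9

-9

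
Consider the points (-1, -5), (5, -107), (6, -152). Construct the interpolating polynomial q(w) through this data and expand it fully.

Newton's divided differences:
q[-1,5] = (-107 - (-5)) / (5 - (-1)) = -17
q[5,6] = (-152 - (-107)) / (6 - 5) = -45
q[-1,5,6] = (-45 - (-17)) / (6 - (-1)) = -4
q(w) = -5 + (-17)·(w + 1) + (-4)·(w + 1)(w - 5)
Expanding: q(w) = -4w^2 - w - 2

q(w) = -4w^2 - w - 2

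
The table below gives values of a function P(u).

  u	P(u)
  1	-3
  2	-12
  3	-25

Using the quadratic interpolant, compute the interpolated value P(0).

L_0(0) = (-2)·(-3)/[(-1)·(-2)] = 3
L_1(0) = (-1)·(-3)/[(1)·(-1)] = -3
L_2(0) = (-1)·(-2)/[(2)·(1)] = 1
Sum: (-3)·(3) + (-12)·(-3) + (-25)·(1) = 2

2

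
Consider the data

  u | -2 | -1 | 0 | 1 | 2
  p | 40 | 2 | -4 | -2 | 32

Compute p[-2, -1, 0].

p[-2,-1] = (2 - 40) / (-1 - (-2)) = -38
p[-1,0] = (-4 - 2) / (0 - (-1)) = -6
p[-2,-1,0] = (-6 - (-38)) / (0 - (-2)) = 16

16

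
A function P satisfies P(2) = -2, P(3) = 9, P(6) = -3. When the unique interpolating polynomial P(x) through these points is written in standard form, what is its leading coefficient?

-15/4

Build the Lagrange basis polynomials:
L_0(x) = (x - 3)(x - 6) / [4] = (1/4)x^2 - (9/4)x + 9/2
L_1(x) = (x - 2)(x - 6) / [-3] = -(1/3)x^2 + (8/3)x - 4
L_2(x) = (x - 2)(x - 3) / [12] = (1/12)x^2 - (5/12)x + 1/2
P(x) = (-2)·L_0 + 9·L_1 + (-3)·L_2
Only the coefficient of x^2 is needed; take it from each L_i and combine:
(-2)·(1/4) + 9·(-1/3) + (-3)·(1/12) = -15/4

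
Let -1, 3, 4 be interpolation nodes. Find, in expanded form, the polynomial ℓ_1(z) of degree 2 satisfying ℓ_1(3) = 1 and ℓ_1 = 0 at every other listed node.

ℓ_1(z) = (z + 1)(z - 4) / [(4)·(-1)]
       = (z^2 - 3z - 4) / (-4)

ℓ_1(z) = -(1/4)z^2 + (3/4)z + 1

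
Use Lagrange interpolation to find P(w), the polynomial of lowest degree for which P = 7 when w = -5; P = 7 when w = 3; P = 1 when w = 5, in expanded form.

P(w) = -(3/10)w^2 - (3/5)w + 23/2

Build the Lagrange basis polynomials:
L_0(w) = (w - 3)(w - 5) / [80] = (1/80)w^2 - (1/10)w + 3/16
L_1(w) = (w + 5)(w - 5) / [-16] = -(1/16)w^2 + 25/16
L_2(w) = (w + 5)(w - 3) / [20] = (1/20)w^2 + (1/10)w - 3/4
P(w) = 7·L_0 + 7·L_1 + 1·L_2
  7·L_0(w) = (7/80)w^2 - (7/10)w + 21/16
  7·L_1(w) = -(7/16)w^2 + 175/16
  1·L_2(w) = (1/20)w^2 + (1/10)w - 3/4
Adding term by term: -(3/10)w^2 - (3/5)w + 23/2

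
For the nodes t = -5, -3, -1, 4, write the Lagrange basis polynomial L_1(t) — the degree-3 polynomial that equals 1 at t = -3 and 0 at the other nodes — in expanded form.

L_1(t) = (1/28)t^3 + (1/14)t^2 - (19/28)t - 5/7

L_1(t) = (t + 5)(t + 1)(t - 4) / [(2)·(-2)·(-7)]
       = (t^3 + 2t^2 - 19t - 20) / (28)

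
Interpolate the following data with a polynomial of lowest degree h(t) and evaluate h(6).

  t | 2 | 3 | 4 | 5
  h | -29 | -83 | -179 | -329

-545

Evaluate each Lagrange basis at t = 6:
L_0(6) = (3)·(2)·(1)/[(-1)·(-2)·(-3)] = -1
L_1(6) = (4)·(2)·(1)/[(1)·(-1)·(-2)] = 4
L_2(6) = (4)·(3)·(1)/[(2)·(1)·(-1)] = -6
L_3(6) = (4)·(3)·(2)/[(3)·(2)·(1)] = 4
Sum: (-29)·(-1) + (-83)·(4) + (-179)·(-6) + (-329)·(4) = -545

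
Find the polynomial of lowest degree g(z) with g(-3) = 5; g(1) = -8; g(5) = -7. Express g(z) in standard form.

g(z) = (7/16)z^2 - (19/8)z - 97/16

Build the Lagrange basis polynomials:
L_0(z) = (z - 1)(z - 5) / [32] = (1/32)z^2 - (3/16)z + 5/32
L_1(z) = (z + 3)(z - 5) / [-16] = -(1/16)z^2 + (1/8)z + 15/16
L_2(z) = (z + 3)(z - 1) / [32] = (1/32)z^2 + (1/16)z - 3/32
g(z) = 5·L_0 + (-8)·L_1 + (-7)·L_2
  5·L_0(z) = (5/32)z^2 - (15/16)z + 25/32
  (-8)·L_1(z) = (1/2)z^2 - z - 15/2
  (-7)·L_2(z) = -(7/32)z^2 - (7/16)z + 21/32
Adding term by term: (7/16)z^2 - (19/8)z - 97/16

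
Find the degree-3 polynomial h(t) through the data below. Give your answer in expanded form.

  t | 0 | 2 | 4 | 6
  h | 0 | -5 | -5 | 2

h(t) = (1/24)t^3 + (3/8)t^2 - (41/12)t

Newton's divided differences:
h[0,2] = (-5 - 0) / (2 - 0) = -5/2
h[2,4] = (-5 - (-5)) / (4 - 2) = 0
h[4,6] = (2 - (-5)) / (6 - 4) = 7/2
h[0,2,4] = (0 - (-5/2)) / (4 - 0) = 5/8
h[2,4,6] = (7/2 - 0) / (6 - 2) = 7/8
h[0,2,4,6] = (7/8 - 5/8) / (6 - 0) = 1/24
h(t) = (-5/2)·t + (5/8)·t(t - 2) + (1/24)·t(t - 2)(t - 4)
Expanding: h(t) = (1/24)t^3 + (3/8)t^2 - (41/12)t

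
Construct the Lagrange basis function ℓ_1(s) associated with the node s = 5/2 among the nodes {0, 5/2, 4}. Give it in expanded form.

ℓ_1(s) = -(4/15)s^2 + (16/15)s

ℓ_1(s) = s(s - 4) / [(5/2)·(-3/2)]
       = (s^2 - 4s) / (-15/4)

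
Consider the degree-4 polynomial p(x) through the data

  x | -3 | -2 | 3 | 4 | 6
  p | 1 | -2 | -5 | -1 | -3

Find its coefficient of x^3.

L_0(x) = (x + 2)(x - 3)(x - 4)(x - 6) / [378] = (1/378)x^4 - (11/378)x^3 + (2/27)x^2 + (2/21)x - 8/21
L_1(x) = (x + 3)(x - 3)(x - 4)(x - 6) / [-240] = -(1/240)x^4 + (1/24)x^3 - (1/16)x^2 - (3/8)x + 9/10
L_2(x) = (x + 3)(x + 2)(x - 4)(x - 6) / [90] = (1/90)x^4 - (1/18)x^3 - (2/9)x^2 + (2/3)x + 8/5
L_3(x) = (x + 3)(x + 2)(x - 3)(x - 6) / [-84] = -(1/84)x^4 + (1/21)x^3 + (1/4)x^2 - (3/7)x - 9/7
L_4(x) = (x + 3)(x + 2)(x - 3)(x - 4) / [432] = (1/432)x^4 - (1/216)x^3 - (17/432)x^2 + (1/24)x + 1/6
p(x) = 1·L_0 + (-2)·L_1 + (-5)·L_2 + (-1)·L_3 + (-3)·L_4
Only the coefficient of x^3 is needed; take it from each L_i and combine:
1·(-11/378) + (-2)·(1/24) + (-5)·(-1/18) + (-1)·(1/21) + (-3)·(-1/216) = 199/1512

199/1512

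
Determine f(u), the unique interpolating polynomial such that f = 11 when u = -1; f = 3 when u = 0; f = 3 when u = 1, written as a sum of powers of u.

Newton's divided differences:
f[-1,0] = (3 - 11) / (0 - (-1)) = -8
f[0,1] = (3 - 3) / (1 - 0) = 0
f[-1,0,1] = (0 - (-8)) / (1 - (-1)) = 4
f(u) = 11 + (-8)·(u + 1) + 4·(u + 1)u
Expanding: f(u) = 4u^2 - 4u + 3

f(u) = 4u^2 - 4u + 3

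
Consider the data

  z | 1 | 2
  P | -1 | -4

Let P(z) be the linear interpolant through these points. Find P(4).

Evaluate each Lagrange basis at z = 4:
L_0(4) = (2)/[(-1)] = -2
L_1(4) = (3)/[(1)] = 3
Sum: (-1)·(-2) + (-4)·(3) = -10

-10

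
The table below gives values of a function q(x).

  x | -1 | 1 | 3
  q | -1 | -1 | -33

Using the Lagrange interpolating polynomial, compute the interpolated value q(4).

-61

L_0(4) = (3)·(1)/[(-2)·(-4)] = 3/8
L_1(4) = (5)·(1)/[(2)·(-2)] = -5/4
L_2(4) = (5)·(3)/[(4)·(2)] = 15/8
Sum: (-1)·(3/8) + (-1)·(-5/4) + (-33)·(15/8) = -61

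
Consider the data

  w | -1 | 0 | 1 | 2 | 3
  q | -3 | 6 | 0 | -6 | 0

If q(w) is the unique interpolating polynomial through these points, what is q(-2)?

-45

Evaluate each Lagrange basis at w = -2:
L_0(-2) = (-2)·(-3)·(-4)·(-5)/[(-1)·(-2)·(-3)·(-4)] = 5
L_1(-2) = (-1)·(-3)·(-4)·(-5)/[(1)·(-1)·(-2)·(-3)] = -10
L_2(-2) = (-1)·(-2)·(-4)·(-5)/[(2)·(1)·(-1)·(-2)] = 10
L_3(-2) = (-1)·(-2)·(-3)·(-5)/[(3)·(2)·(1)·(-1)] = -5
L_4(-2) = (-1)·(-2)·(-3)·(-4)/[(4)·(3)·(2)·(1)] = 1
Sum: (-3)·(5) + 6·(-10) + 0 + (-6)·(-5) + 0 = -45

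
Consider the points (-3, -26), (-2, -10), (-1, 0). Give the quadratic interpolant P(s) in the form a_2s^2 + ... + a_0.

Build the Lagrange basis polynomials:
L_0(s) = (s + 2)(s + 1) / [2] = (1/2)s^2 + (3/2)s + 1
L_1(s) = (s + 3)(s + 1) / [-1] = -s^2 - 4s - 3
L_2(s) = (s + 3)(s + 2) / [2] = (1/2)s^2 + (5/2)s + 3
P(s) = (-26)·L_0 + (-10)·L_1 + 0·L_2
  (-26)·L_0(s) = -13s^2 - 39s - 26
  (-10)·L_1(s) = 10s^2 + 40s + 30
  0·L_2(s) = 0
Adding term by term: -3s^2 + s + 4

P(s) = -3s^2 + s + 4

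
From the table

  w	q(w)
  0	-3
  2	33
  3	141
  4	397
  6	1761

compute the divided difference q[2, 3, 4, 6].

q[2,3] = (141 - 33) / (3 - 2) = 108
q[3,4] = (397 - 141) / (4 - 3) = 256
q[4,6] = (1761 - 397) / (6 - 4) = 682
q[2,3,4] = (256 - 108) / (4 - 2) = 74
q[3,4,6] = (682 - 256) / (6 - 3) = 142
q[2,3,4,6] = (142 - 74) / (6 - 2) = 17

17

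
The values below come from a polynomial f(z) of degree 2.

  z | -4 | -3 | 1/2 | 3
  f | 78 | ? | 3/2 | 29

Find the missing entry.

The 3 known values determine f uniquely (degree ≤ 2).
Evaluate each Lagrange basis at z = -3:
L_0(-3) = (-7/2)·(-6)/[(-9/2)·(-7)] = 2/3
L_1(-3) = (1)·(-6)/[(9/2)·(-5/2)] = 8/15
L_2(-3) = (1)·(-7/2)/[(7)·(5/2)] = -1/5
Sum: 78·(2/3) + 3/2·(8/15) + 29·(-1/5) = 47

47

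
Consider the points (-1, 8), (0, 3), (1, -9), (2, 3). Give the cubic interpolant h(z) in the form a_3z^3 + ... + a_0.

Newton's divided differences:
h[-1,0] = (3 - 8) / (0 - (-1)) = -5
h[0,1] = (-9 - 3) / (1 - 0) = -12
h[1,2] = (3 - (-9)) / (2 - 1) = 12
h[-1,0,1] = (-12 - (-5)) / (1 - (-1)) = -7/2
h[0,1,2] = (12 - (-12)) / (2 - 0) = 12
h[-1,0,1,2] = (12 - (-7/2)) / (2 - (-1)) = 31/6
h(z) = 8 + (-5)·(z + 1) + (-7/2)·(z + 1)z + (31/6)·(z + 1)z(z - 1)
Expanding: h(z) = (31/6)z^3 - (7/2)z^2 - (41/3)z + 3

h(z) = (31/6)z^3 - (7/2)z^2 - (41/3)z + 3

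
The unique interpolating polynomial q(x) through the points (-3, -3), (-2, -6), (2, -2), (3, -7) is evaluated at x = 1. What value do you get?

L_0(1) = (3)·(-1)·(-2)/[(-1)·(-5)·(-6)] = -1/5
L_1(1) = (4)·(-1)·(-2)/[(1)·(-4)·(-5)] = 2/5
L_2(1) = (4)·(3)·(-2)/[(5)·(4)·(-1)] = 6/5
L_3(1) = (4)·(3)·(-1)/[(6)·(5)·(1)] = -2/5
Sum: (-3)·(-1/5) + (-6)·(2/5) + (-2)·(6/5) + (-7)·(-2/5) = -7/5

-7/5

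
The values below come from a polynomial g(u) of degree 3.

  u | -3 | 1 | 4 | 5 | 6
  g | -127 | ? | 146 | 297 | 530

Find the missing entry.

5

The 4 known values determine g uniquely (degree ≤ 3).
Evaluate each Lagrange basis at u = 1:
L_0(1) = (-3)·(-4)·(-5)/[(-7)·(-8)·(-9)] = 5/42
L_1(1) = (4)·(-4)·(-5)/[(7)·(-1)·(-2)] = 40/7
L_2(1) = (4)·(-3)·(-5)/[(8)·(1)·(-1)] = -15/2
L_3(1) = (4)·(-3)·(-4)/[(9)·(2)·(1)] = 8/3
Sum: (-127)·(5/42) + 146·(40/7) + 297·(-15/2) + 530·(8/3) = 5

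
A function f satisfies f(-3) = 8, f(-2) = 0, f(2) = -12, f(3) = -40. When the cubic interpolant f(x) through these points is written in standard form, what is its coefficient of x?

1

Build the Lagrange basis polynomials:
L_0(x) = (x + 2)(x - 2)(x - 3) / [-30] = -(1/30)x^3 + (1/10)x^2 + (2/15)x - 2/5
L_1(x) = (x + 3)(x - 2)(x - 3) / [20] = (1/20)x^3 - (1/10)x^2 - (9/20)x + 9/10
L_2(x) = (x + 3)(x + 2)(x - 3) / [-20] = -(1/20)x^3 - (1/10)x^2 + (9/20)x + 9/10
L_3(x) = (x + 3)(x + 2)(x - 2) / [30] = (1/30)x^3 + (1/10)x^2 - (2/15)x - 2/5
f(x) = 8·L_0 + 0·L_1 + (-12)·L_2 + (-40)·L_3
Only the coefficient of x is needed; take it from each L_i and combine:
8·(2/15) + 0·(-9/20) + (-12)·(9/20) + (-40)·(-2/15) = 1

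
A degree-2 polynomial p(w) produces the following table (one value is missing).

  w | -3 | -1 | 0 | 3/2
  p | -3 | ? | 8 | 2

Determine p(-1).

209/27

The 3 known values determine p uniquely (degree ≤ 2).
Evaluate each Lagrange basis at w = -1:
L_0(-1) = (-1)·(-5/2)/[(-3)·(-9/2)] = 5/27
L_1(-1) = (2)·(-5/2)/[(3)·(-3/2)] = 10/9
L_2(-1) = (2)·(-1)/[(9/2)·(3/2)] = -8/27
Sum: (-3)·(5/27) + 8·(10/9) + 2·(-8/27) = 209/27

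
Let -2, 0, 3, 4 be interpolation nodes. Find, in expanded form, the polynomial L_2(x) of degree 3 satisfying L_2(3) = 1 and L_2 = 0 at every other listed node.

L_2(x) = -(1/15)x^3 + (2/15)x^2 + (8/15)x

L_2(x) = (x + 2)x(x - 4) / [(5)·(3)·(-1)]
       = (x^3 - 2x^2 - 8x) / (-15)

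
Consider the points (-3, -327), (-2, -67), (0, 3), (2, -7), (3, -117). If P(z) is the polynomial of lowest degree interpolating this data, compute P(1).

5

Evaluate each Lagrange basis at z = 1:
L_0(1) = (3)·(1)·(-1)·(-2)/[(-1)·(-3)·(-5)·(-6)] = 1/15
L_1(1) = (4)·(1)·(-1)·(-2)/[(1)·(-2)·(-4)·(-5)] = -1/5
L_2(1) = (4)·(3)·(-1)·(-2)/[(3)·(2)·(-2)·(-3)] = 2/3
L_3(1) = (4)·(3)·(1)·(-2)/[(5)·(4)·(2)·(-1)] = 3/5
L_4(1) = (4)·(3)·(1)·(-1)/[(6)·(5)·(3)·(1)] = -2/15
Sum: (-327)·(1/15) + (-67)·(-1/5) + 3·(2/3) + (-7)·(3/5) + (-117)·(-2/15) = 5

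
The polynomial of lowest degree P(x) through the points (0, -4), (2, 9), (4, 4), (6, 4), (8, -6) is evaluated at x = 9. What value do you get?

-1909/64

Evaluate each Lagrange basis at x = 9:
L_0(9) = (7)·(5)·(3)·(1)/[(-2)·(-4)·(-6)·(-8)] = 35/128
L_1(9) = (9)·(5)·(3)·(1)/[(2)·(-2)·(-4)·(-6)] = -45/32
L_2(9) = (9)·(7)·(3)·(1)/[(4)·(2)·(-2)·(-4)] = 189/64
L_3(9) = (9)·(7)·(5)·(1)/[(6)·(4)·(2)·(-2)] = -105/32
L_4(9) = (9)·(7)·(5)·(3)/[(8)·(6)·(4)·(2)] = 315/128
Sum: (-4)·(35/128) + 9·(-45/32) + 4·(189/64) + 4·(-105/32) + (-6)·(315/128) = -1909/64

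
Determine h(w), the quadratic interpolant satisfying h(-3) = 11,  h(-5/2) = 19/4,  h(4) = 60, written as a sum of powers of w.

Build the Lagrange basis polynomials:
L_0(w) = (w + 5/2)(w - 4) / [7/2] = (2/7)w^2 - (3/7)w - 20/7
L_1(w) = (w + 3)(w - 4) / [-13/4] = -(4/13)w^2 + (4/13)w + 48/13
L_2(w) = (w + 3)(w + 5/2) / [91/2] = (2/91)w^2 + (11/91)w + 15/91
h(w) = 11·L_0 + (19/4)·L_1 + 60·L_2
  11·L_0(w) = (22/7)w^2 - (33/7)w - 220/7
  (19/4)·L_1(w) = -(19/13)w^2 + (19/13)w + 228/13
  60·L_2(w) = (120/91)w^2 + (660/91)w + 900/91
Adding term by term: 3w^2 + 4w - 4

h(w) = 3w^2 + 4w - 4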